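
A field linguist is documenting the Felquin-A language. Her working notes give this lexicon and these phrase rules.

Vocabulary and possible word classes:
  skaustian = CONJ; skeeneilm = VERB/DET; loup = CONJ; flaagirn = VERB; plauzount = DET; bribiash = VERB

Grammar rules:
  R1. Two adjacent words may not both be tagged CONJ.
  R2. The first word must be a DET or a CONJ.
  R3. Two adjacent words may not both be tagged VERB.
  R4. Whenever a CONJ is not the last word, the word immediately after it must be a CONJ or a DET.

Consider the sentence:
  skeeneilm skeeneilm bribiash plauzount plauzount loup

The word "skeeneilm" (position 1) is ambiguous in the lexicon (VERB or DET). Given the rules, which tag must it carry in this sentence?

Candidates per position — 1:skeeneilm {VERB,DET}; 2:skeeneilm {VERB,DET}; 3:bribiash {VERB}; 4:plauzount {DET}; 5:plauzount {DET}; 6:loup {CONJ}.
Position 1: tagging it VERB would leave rule 2 unsatisfiable, so it must be DET.
Position 2: tagging it VERB would leave rule 3 unsatisfiable, so it must be DET.
That leaves exactly one tagging: DET DET VERB DET DET CONJ.
Checking: rule 1 ✓; rule 2 ✓; rule 3 ✓; rule 4 ✓.

DET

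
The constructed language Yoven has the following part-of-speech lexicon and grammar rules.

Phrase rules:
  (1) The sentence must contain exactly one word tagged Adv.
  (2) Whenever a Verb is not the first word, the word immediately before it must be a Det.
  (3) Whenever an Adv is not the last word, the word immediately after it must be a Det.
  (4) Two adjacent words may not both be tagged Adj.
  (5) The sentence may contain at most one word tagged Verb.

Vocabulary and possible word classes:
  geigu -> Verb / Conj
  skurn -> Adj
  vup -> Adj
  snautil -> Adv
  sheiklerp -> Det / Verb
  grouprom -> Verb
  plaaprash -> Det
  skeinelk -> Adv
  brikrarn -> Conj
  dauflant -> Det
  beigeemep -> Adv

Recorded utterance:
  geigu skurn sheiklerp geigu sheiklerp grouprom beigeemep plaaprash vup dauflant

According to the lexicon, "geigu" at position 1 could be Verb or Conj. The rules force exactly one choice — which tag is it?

Candidates per position — 1:geigu {Verb,Conj}; 2:skurn {Adj}; 3:sheiklerp {Det,Verb}; 4:geigu {Verb,Conj}; 5:sheiklerp {Det,Verb}; 6:grouprom {Verb}; 7:beigeemep {Adv}; 8:plaaprash {Det}; 9:vup {Adj}; 10:dauflant {Det}.
Word 1 cannot be Verb — rule 5 would then fail for every completion. It is Conj.
Word 3 cannot be Verb — rule 2 would then fail for every completion. It is Det.
Word 4 cannot be Verb — rule 5 would then fail for every completion. It is Conj.
Word 5 cannot be Verb — rule 2 would then fail for every completion. It is Det.
That leaves exactly one tagging: Conj Adj Det Conj Det Verb Adv Det Adj Det.
Rule-by-rule: rule 1 satisfied; rule 2 satisfied; rule 3 satisfied; rule 4 satisfied; rule 5 satisfied.

Conj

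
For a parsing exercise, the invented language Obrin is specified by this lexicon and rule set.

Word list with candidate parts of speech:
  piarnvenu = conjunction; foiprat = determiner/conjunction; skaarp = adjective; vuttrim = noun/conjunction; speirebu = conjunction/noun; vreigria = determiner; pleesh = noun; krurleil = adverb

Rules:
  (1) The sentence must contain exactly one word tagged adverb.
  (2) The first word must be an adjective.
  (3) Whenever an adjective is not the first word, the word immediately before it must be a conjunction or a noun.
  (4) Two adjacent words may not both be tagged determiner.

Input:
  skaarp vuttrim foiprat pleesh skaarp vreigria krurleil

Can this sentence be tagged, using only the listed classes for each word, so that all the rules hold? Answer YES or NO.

YES

Candidates per position — 1:skaarp {adjective}; 2:vuttrim {noun,conjunction}; 3:foiprat {determiner,conjunction}; 4:pleesh {noun}; 5:skaarp {adjective}; 6:vreigria {determiner}; 7:krurleil {adverb}.
One satisfying assignment: adjective conjunction conjunction noun adjective determiner adverb.
Check: rule 1 satisfied; rule 2 satisfied; rule 3 satisfied; rule 4 satisfied.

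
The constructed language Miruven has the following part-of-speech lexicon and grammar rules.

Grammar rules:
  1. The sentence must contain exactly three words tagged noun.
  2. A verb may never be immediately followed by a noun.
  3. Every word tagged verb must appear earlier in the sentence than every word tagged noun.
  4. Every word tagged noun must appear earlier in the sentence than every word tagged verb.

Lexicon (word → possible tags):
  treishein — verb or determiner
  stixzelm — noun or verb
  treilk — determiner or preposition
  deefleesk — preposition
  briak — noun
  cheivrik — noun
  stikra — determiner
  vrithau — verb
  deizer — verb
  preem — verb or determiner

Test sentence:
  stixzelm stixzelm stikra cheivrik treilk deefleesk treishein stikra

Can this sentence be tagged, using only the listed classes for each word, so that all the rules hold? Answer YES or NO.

Candidates per position — 1:stixzelm {noun,verb}; 2:stixzelm {noun,verb}; 3:stikra {determiner}; 4:cheivrik {noun}; 5:treilk {determiner,preposition}; 6:deefleesk {preposition}; 7:treishein {verb,determiner}; 8:stikra {determiner}.
One satisfying assignment: noun noun determiner noun determiner preposition determiner determiner.
Check: rule 1 holds; rule 2 holds; rule 3 holds; rule 4 holds.

YES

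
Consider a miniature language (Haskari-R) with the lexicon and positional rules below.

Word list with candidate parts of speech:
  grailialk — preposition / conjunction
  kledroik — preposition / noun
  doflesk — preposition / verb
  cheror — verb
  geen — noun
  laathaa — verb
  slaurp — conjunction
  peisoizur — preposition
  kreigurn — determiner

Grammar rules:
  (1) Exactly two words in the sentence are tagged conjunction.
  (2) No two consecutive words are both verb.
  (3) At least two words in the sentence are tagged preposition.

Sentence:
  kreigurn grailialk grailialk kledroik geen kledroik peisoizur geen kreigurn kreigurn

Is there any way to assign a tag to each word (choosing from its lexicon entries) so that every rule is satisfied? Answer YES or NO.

YES

Candidates per position — 1:kreigurn {determiner}; 2:grailialk {preposition,conjunction}; 3:grailialk {preposition,conjunction}; 4:kledroik {preposition,noun}; 5:geen {noun}; 6:kledroik {preposition,noun}; 7:peisoizur {preposition}; 8:geen {noun}; 9:kreigurn {determiner}; 10:kreigurn {determiner}.
One satisfying assignment: determiner conjunction conjunction noun noun preposition preposition noun determiner determiner.
Rule-by-rule: rule 1 satisfied; rule 2 satisfied; rule 3 satisfied.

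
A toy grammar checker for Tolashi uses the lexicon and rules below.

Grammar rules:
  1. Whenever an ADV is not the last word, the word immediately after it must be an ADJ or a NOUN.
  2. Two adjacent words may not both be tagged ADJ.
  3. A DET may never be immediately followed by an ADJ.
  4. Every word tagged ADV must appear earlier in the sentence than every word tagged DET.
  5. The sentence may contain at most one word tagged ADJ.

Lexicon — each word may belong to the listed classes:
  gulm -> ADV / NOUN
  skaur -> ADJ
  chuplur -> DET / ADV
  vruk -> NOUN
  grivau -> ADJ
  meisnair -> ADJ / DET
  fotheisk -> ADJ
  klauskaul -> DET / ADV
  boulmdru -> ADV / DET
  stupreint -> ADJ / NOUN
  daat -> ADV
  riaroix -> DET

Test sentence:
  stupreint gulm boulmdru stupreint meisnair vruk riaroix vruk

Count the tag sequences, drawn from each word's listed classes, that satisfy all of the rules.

Candidates per position — 1:stupreint {ADJ,NOUN}; 2:gulm {ADV,NOUN}; 3:boulmdru {ADV,DET}; 4:stupreint {ADJ,NOUN}; 5:meisnair {ADJ,DET}; 6:vruk {NOUN}; 7:riaroix {DET}; 8:vruk {NOUN}.
There are 32 candidate sequences in total.
Checking each against the rules leaves 7 sequences.
Count = 7.

7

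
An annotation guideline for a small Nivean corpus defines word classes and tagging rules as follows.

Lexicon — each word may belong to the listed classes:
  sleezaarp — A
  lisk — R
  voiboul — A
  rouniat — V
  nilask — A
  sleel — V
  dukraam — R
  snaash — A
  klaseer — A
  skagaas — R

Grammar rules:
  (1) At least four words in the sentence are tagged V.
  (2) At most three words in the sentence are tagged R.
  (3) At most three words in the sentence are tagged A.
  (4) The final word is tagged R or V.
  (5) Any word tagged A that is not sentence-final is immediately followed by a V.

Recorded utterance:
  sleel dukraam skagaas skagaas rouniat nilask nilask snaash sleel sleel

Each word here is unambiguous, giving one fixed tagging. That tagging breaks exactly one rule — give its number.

Fixed tagging: V R R R V A A A V V.
Checking each rule: R1 ok, R2 ok, R3 ok, R4 ok, R5 fails.
Only rule 5 fails.

5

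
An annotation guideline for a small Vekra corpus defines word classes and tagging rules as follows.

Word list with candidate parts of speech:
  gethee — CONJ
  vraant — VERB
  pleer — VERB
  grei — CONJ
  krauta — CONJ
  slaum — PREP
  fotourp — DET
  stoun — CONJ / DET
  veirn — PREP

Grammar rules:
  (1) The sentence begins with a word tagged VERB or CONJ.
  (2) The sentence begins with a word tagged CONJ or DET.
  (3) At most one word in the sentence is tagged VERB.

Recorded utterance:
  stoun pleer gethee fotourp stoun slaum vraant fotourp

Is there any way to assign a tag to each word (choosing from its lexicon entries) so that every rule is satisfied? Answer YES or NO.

NO

Candidates per position — 1:stoun {CONJ,DET}; 2:pleer {VERB}; 3:gethee {CONJ}; 4:fotourp {DET}; 5:stoun {CONJ,DET}; 6:slaum {PREP}; 7:vraant {VERB}; 8:fotourp {DET}.
Rule 3 cannot be satisfied by any choice of tags from the lexicon.
So there is no consistent tagging.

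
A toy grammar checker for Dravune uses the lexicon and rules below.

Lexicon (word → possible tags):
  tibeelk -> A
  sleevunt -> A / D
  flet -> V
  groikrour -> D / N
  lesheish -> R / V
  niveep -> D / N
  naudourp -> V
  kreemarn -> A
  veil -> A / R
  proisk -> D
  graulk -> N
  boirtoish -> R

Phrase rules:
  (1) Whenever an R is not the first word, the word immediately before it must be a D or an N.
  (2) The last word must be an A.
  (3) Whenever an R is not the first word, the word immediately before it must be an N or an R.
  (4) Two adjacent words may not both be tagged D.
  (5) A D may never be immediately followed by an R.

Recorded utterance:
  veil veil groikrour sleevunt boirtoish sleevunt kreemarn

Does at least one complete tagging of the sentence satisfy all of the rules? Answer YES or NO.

NO

Candidates per position — 1:veil {A,R}; 2:veil {A,R}; 3:groikrour {D,N}; 4:sleevunt {A,D}; 5:boirtoish {R}; 6:sleevunt {A,D}; 7:kreemarn {A}.
Rule 3 cannot be satisfied by any choice of tags from the lexicon.
So there is no consistent tagging.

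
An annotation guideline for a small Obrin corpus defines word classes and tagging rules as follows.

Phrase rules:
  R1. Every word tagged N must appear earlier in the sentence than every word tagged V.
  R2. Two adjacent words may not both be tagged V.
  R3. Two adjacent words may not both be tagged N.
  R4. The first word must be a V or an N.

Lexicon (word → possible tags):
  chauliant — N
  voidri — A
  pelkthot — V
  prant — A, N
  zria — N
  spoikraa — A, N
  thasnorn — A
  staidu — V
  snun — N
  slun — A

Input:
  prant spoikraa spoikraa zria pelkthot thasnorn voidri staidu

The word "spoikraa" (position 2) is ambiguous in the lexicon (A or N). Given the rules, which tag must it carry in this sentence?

Candidates per position — 1:prant {A,N}; 2:spoikraa {A,N}; 3:spoikraa {A,N}; 4:zria {N}; 5:pelkthot {V}; 6:thasnorn {A}; 7:voidri {A}; 8:staidu {V}.
Position 1: A is ruled out by rule 4; that leaves N.
Position 2: N is ruled out by rule 3; that leaves A.
Position 3: N is ruled out by rule 3; that leaves A.
The only consistent sequence is: N A A N V A A V.
Check: rule 1 satisfied; rule 2 satisfied; rule 3 satisfied; rule 4 satisfied.

A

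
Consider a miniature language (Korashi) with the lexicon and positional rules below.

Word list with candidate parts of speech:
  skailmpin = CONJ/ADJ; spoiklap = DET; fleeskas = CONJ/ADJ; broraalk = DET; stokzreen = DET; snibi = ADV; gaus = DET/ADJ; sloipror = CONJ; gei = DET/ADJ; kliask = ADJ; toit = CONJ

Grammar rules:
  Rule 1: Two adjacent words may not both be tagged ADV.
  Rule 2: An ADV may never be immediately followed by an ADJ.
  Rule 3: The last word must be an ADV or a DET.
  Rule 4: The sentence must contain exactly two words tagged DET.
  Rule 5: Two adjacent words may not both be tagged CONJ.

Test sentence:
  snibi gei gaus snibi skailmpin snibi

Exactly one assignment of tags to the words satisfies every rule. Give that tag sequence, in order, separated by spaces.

ADV DET DET ADV CONJ ADV

Candidates per position — 1:snibi {ADV}; 2:gei {DET,ADJ}; 3:gaus {DET,ADJ}; 4:snibi {ADV}; 5:skailmpin {CONJ,ADJ}; 6:snibi {ADV}.
Position 2: tagging it ADJ would leave rule 2 unsatisfiable, so it must be DET.
Position 3: tagging it ADJ would leave rule 4 unsatisfiable, so it must be DET.
Position 5: tagging it ADJ would leave rule 2 unsatisfiable, so it must be CONJ.
That leaves exactly one tagging: ADV DET DET ADV CONJ ADV.
Checking: rule 1 ✓; rule 2 ✓; rule 3 ✓; rule 4 ✓; rule 5 ✓.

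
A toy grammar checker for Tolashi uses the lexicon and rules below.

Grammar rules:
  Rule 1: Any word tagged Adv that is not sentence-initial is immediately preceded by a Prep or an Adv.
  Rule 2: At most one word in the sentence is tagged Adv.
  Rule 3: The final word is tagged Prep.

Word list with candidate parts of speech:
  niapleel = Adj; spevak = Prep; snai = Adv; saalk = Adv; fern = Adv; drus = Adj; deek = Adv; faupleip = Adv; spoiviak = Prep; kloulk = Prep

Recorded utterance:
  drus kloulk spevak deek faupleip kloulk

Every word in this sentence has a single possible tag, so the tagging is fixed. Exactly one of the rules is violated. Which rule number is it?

2

Fixed tagging: Adj Prep Prep Adv Adv Prep.
Checking each rule: R1 ok, R2 fails, R3 ok.
Only rule 2 fails.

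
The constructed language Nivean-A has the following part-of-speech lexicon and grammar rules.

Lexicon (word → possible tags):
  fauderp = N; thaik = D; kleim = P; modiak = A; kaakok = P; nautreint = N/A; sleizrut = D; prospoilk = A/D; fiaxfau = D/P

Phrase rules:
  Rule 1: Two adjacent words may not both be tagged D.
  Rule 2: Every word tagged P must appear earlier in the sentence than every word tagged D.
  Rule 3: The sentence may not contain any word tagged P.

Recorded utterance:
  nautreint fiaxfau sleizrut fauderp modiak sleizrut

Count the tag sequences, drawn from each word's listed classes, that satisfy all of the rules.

0

Candidates per position — 1:nautreint {N,A}; 2:fiaxfau {D,P}; 3:sleizrut {D}; 4:fauderp {N}; 5:modiak {A}; 6:sleizrut {D}.
There are 4 candidate sequences in total.
Every candidate sequence violates at least one rule; no consistent tagging exists.
Count = 0.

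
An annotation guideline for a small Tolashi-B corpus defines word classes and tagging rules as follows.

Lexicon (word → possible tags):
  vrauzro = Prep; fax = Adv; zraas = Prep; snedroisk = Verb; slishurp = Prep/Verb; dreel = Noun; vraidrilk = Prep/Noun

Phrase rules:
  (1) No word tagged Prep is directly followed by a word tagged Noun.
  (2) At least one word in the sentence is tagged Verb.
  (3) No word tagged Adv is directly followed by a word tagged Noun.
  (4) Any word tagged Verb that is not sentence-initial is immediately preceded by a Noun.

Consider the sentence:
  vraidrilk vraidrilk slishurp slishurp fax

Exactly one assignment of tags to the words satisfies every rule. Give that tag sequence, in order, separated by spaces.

Candidates per position — 1:vraidrilk {Prep,Noun}; 2:vraidrilk {Prep,Noun}; 3:slishurp {Prep,Verb}; 4:slishurp {Prep,Verb}; 5:fax {Adv}.
At position 4, choosing Verb makes rule 4 impossible to satisfy; hence Prep.
At position 3, choosing Prep makes rule 2 impossible to satisfy; hence Verb.
At position 2, choosing Prep makes rule 4 impossible to satisfy; hence Noun.
At position 1, choosing Prep makes rule 1 impossible to satisfy; hence Noun.
So the tagging must be: Noun Noun Verb Prep Adv.
Checking: rule 1 holds; rule 2 holds; rule 3 holds; rule 4 holds.

Noun Noun Verb Prep Adv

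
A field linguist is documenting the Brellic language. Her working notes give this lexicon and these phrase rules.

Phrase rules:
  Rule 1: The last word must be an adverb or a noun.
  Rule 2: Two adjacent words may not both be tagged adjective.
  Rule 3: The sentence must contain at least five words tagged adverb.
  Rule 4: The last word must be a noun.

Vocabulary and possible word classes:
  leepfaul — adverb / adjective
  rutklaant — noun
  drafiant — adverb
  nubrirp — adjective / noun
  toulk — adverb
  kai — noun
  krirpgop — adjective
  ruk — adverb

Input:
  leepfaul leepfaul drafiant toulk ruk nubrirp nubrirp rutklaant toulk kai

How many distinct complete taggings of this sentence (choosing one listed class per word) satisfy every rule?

Candidates per position — 1:leepfaul {adverb,adjective}; 2:leepfaul {adverb,adjective}; 3:drafiant {adverb}; 4:toulk {adverb}; 5:ruk {adverb}; 6:nubrirp {adjective,noun}; 7:nubrirp {adjective,noun}; 8:rutklaant {noun}; 9:toulk {adverb}; 10:kai {noun}.
There are 16 candidate sequences in total.
Checking each against the rules leaves 9 sequences.
Count = 9.

9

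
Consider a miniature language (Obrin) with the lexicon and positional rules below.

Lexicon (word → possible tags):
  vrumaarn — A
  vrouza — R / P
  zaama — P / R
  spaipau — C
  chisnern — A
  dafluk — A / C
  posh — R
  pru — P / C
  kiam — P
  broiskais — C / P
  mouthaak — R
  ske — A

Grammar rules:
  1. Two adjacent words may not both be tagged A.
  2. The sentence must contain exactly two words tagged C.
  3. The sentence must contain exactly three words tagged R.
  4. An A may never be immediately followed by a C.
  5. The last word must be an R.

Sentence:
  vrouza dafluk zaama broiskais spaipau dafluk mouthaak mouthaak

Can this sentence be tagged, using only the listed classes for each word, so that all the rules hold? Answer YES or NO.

YES

Candidates per position — 1:vrouza {R,P}; 2:dafluk {A,C}; 3:zaama {P,R}; 4:broiskais {C,P}; 5:spaipau {C}; 6:dafluk {A,C}; 7:mouthaak {R}; 8:mouthaak {R}.
One satisfying assignment: R C P P C A R R.
Checking: rule 1 ok; rule 2 ok; rule 3 ok; rule 4 ok; rule 5 ok.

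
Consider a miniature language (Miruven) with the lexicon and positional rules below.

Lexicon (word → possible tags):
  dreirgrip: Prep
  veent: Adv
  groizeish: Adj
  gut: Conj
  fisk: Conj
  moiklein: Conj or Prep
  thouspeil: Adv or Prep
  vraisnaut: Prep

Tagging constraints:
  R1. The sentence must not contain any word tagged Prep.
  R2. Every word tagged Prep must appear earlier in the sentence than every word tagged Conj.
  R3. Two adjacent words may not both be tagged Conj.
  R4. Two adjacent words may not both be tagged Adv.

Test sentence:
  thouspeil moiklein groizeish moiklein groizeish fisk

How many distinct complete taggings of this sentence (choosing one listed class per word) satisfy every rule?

Candidates per position — 1:thouspeil {Adv,Prep}; 2:moiklein {Conj,Prep}; 3:groizeish {Adj}; 4:moiklein {Conj,Prep}; 5:groizeish {Adj}; 6:fisk {Conj}.
There are 8 candidate sequences in total.
The sequences that satisfy every rule: Adv Conj Adj Conj Adj Conj.
Count = 1.

1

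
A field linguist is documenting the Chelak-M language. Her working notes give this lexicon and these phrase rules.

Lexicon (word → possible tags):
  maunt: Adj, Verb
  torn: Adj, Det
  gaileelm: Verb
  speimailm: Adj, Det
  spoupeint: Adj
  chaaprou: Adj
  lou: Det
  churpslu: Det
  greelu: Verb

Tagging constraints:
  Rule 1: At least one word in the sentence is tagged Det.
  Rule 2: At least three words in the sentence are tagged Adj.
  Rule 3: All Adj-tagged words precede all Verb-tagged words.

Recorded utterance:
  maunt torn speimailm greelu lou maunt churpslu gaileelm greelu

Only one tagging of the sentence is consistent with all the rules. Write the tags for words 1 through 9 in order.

Adj Adj Adj Verb Det Verb Det Verb Verb

Candidates per position — 1:maunt {Adj,Verb}; 2:torn {Adj,Det}; 3:speimailm {Adj,Det}; 4:greelu {Verb}; 5:lou {Det}; 6:maunt {Adj,Verb}; 7:churpslu {Det}; 8:gaileelm {Verb}; 9:greelu {Verb}.
If word 6 were Adj, no tagging could satisfy rule 3; so word 6 is Verb.
If word 1 were Verb, no tagging could satisfy rule 2; so word 1 is Adj.
If word 2 were Det, no tagging could satisfy rule 2; so word 2 is Adj.
If word 3 were Det, no tagging could satisfy rule 2; so word 3 is Adj.
That leaves exactly one tagging: Adj Adj Adj Verb Det Verb Det Verb Verb.
Rule-by-rule: rule 1 holds; rule 2 holds; rule 3 holds.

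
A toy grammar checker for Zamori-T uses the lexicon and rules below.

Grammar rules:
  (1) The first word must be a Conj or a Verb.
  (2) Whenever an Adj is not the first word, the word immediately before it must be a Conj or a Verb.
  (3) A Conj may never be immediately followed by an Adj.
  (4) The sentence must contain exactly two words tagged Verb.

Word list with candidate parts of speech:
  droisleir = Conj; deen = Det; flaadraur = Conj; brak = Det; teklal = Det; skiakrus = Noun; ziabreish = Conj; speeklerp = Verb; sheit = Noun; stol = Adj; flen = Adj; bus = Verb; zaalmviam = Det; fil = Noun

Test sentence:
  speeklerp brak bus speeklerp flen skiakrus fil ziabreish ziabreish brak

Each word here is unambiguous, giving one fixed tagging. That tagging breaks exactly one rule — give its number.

4

Fixed tagging: Verb Det Verb Verb Adj Noun Noun Conj Conj Det.
Checking each rule: R1 pass, R2 pass, R3 pass, R4 fail.
Only rule 4 fails.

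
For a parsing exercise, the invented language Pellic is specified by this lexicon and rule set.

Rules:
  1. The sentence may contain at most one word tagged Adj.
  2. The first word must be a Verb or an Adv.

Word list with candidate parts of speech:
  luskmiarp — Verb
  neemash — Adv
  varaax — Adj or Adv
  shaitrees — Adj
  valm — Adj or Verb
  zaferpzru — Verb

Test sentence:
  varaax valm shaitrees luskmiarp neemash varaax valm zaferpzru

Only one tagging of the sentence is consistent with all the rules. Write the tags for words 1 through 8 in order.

Adv Verb Adj Verb Adv Adv Verb Verb

Candidates per position — 1:varaax {Adj,Adv}; 2:valm {Adj,Verb}; 3:shaitrees {Adj}; 4:luskmiarp {Verb}; 5:neemash {Adv}; 6:varaax {Adj,Adv}; 7:valm {Adj,Verb}; 8:zaferpzru {Verb}.
Position 1: Adj is ruled out by rule 1; that leaves Adv.
Position 2: Adj is ruled out by rule 1; that leaves Verb.
Position 6: Adj is ruled out by rule 1; that leaves Adv.
Position 7: Adj is ruled out by rule 1; that leaves Verb.
So the tagging must be: Adv Verb Adj Verb Adv Adv Verb Verb.
Rule-by-rule: rule 1 holds; rule 2 holds.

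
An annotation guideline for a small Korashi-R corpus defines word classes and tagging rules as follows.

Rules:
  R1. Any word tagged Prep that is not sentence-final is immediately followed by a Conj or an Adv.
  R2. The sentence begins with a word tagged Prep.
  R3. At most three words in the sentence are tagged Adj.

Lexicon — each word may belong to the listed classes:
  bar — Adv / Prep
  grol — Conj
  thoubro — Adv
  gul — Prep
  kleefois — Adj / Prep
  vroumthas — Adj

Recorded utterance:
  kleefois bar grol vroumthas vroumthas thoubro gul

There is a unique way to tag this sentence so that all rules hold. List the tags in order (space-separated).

Candidates per position — 1:kleefois {Adj,Prep}; 2:bar {Adv,Prep}; 3:grol {Conj}; 4:vroumthas {Adj}; 5:vroumthas {Adj}; 6:thoubro {Adv}; 7:gul {Prep}.
Word 1 cannot be Adj — rule 2 would then fail for every completion. It is Prep.
Word 2 cannot be Prep — rule 1 would then fail for every completion. It is Adv.
The unique satisfying tagging is: Prep Adv Conj Adj Adj Adv Prep.
Verifying each rule — rule 1 ✓; rule 2 ✓; rule 3 ✓.

Prep Adv Conj Adj Adj Adv Prep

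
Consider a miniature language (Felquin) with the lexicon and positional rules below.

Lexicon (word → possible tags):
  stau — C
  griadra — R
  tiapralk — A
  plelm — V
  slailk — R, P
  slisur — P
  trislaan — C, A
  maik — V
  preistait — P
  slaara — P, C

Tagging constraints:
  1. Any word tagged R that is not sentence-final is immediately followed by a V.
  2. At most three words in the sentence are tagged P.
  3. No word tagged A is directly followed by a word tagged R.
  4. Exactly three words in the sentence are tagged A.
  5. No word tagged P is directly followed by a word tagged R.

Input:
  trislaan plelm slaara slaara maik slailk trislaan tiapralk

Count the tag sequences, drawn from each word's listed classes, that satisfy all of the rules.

4

Candidates per position — 1:trislaan {C,A}; 2:plelm {V}; 3:slaara {P,C}; 4:slaara {P,C}; 5:maik {V}; 6:slailk {R,P}; 7:trislaan {C,A}; 8:tiapralk {A}.
There are 32 candidate sequences in total.
The sequences that satisfy every rule: A V P P V P A A; A V P C V P A A; A V C P V P A A; A V C C V P A A.
Count = 4.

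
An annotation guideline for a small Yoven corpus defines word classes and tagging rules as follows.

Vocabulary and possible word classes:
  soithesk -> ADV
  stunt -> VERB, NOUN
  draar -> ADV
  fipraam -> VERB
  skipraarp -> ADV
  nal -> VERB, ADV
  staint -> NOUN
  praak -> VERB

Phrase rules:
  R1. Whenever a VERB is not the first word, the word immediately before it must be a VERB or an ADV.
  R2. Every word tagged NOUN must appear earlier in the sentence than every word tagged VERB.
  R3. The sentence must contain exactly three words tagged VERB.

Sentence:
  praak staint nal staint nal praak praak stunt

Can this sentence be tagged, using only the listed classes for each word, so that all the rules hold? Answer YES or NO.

Candidates per position — 1:praak {VERB}; 2:staint {NOUN}; 3:nal {VERB,ADV}; 4:staint {NOUN}; 5:nal {VERB,ADV}; 6:praak {VERB}; 7:praak {VERB}; 8:stunt {VERB,NOUN}.
Rule 2 cannot be satisfied by any choice of tags from the lexicon.
So there is no consistent tagging.

NO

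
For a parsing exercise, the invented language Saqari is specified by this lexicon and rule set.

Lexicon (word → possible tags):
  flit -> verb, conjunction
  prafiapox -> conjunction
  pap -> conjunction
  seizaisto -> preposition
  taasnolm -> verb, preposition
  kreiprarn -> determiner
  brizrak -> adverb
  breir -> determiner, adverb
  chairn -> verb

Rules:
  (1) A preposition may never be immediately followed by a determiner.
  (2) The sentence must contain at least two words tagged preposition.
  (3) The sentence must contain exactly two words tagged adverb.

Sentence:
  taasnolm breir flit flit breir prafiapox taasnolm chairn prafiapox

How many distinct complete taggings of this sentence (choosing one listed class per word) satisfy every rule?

Candidates per position — 1:taasnolm {verb,preposition}; 2:breir {determiner,adverb}; 3:flit {verb,conjunction}; 4:flit {verb,conjunction}; 5:breir {determiner,adverb}; 6:prafiapox {conjunction}; 7:taasnolm {verb,preposition}; 8:chairn {verb}; 9:prafiapox {conjunction}.
There are 64 candidate sequences in total.
The sequences that satisfy every rule: preposition adverb verb verb adverb conjunction preposition verb conjunction; preposition adverb verb conjunction adverb conjunction preposition verb conjunction; preposition adverb conjunction verb adverb conjunction preposition verb conjunction; preposition adverb conjunction conjunction adverb conjunction preposition verb conjunction.
Count = 4.

4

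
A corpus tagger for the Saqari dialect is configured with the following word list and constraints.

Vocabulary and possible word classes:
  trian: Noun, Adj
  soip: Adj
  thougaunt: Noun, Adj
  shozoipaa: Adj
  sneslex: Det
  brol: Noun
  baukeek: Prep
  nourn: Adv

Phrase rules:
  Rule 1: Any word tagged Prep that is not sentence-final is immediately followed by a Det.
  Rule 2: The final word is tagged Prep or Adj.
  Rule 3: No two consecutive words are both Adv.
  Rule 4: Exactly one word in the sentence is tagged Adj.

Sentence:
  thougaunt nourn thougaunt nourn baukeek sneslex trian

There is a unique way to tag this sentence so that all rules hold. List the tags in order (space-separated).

Candidates per position — 1:thougaunt {Noun,Adj}; 2:nourn {Adv}; 3:thougaunt {Noun,Adj}; 4:nourn {Adv}; 5:baukeek {Prep}; 6:sneslex {Det}; 7:trian {Noun,Adj}.
Position 7: Noun is ruled out by rule 2; that leaves Adj.
Position 1: Adj is ruled out by rule 4; that leaves Noun.
Position 3: Adj is ruled out by rule 4; that leaves Noun.
The only consistent sequence is: Noun Adv Noun Adv Prep Det Adj.
Rule-by-rule: rule 1 ✓; rule 2 ✓; rule 3 ✓; rule 4 ✓.

Noun Adv Noun Adv Prep Det Adj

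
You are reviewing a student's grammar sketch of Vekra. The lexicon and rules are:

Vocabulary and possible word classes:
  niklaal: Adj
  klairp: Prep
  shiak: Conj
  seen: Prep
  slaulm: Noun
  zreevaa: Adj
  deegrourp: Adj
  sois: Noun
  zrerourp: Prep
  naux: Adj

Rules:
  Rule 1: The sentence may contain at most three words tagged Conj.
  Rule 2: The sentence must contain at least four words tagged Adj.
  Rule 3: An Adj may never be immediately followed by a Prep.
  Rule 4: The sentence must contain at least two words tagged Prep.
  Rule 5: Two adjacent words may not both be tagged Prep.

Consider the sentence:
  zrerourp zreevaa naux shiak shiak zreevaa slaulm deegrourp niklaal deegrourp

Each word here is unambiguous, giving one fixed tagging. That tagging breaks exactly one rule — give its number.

4

Fixed tagging: Prep Adj Adj Conj Conj Adj Noun Adj Adj Adj.
Rule check: R1 ✓, R2 ✓, R3 ✓, R4 ✗, R5 ✓.
Only rule 4 fails.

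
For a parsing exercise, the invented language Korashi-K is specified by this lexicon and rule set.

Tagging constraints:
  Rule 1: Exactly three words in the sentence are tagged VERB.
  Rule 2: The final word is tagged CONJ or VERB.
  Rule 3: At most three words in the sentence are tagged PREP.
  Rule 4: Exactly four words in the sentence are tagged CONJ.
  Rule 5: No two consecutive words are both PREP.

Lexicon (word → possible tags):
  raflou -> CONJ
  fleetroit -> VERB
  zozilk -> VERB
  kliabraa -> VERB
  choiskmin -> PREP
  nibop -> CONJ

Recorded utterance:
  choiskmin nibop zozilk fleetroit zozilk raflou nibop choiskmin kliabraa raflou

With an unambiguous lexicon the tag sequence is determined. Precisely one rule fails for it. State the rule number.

1

Fixed tagging: PREP CONJ VERB VERB VERB CONJ CONJ PREP VERB CONJ.
Applying the rules: R1 violated, R2 holds, R3 holds, R4 holds, R5 holds.
Only rule 1 fails.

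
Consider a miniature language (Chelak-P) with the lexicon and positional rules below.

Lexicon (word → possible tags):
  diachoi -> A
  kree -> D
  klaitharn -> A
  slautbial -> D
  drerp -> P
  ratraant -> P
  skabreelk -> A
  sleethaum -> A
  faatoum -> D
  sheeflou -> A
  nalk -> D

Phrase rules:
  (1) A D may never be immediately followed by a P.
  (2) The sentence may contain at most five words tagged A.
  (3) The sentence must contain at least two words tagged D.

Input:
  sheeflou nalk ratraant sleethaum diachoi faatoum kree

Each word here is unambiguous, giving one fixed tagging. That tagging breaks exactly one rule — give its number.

1

Fixed tagging: A D P A A D D.
Applying the rules: R1 ✗, R2 ✓, R3 ✓.
Only rule 1 fails.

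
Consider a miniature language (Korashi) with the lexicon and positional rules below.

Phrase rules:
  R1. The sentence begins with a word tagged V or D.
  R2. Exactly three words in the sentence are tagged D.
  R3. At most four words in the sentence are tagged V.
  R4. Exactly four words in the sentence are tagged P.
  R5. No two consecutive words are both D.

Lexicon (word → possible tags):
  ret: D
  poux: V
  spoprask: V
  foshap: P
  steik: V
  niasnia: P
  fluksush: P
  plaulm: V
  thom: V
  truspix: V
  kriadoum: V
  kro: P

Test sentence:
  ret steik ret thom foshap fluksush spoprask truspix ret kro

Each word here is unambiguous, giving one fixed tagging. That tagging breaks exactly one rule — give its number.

Fixed tagging: D V D V P P V V D P.
Checking each rule: R1 pass, R2 pass, R3 pass, R4 fail, R5 pass.
Only rule 4 fails.

4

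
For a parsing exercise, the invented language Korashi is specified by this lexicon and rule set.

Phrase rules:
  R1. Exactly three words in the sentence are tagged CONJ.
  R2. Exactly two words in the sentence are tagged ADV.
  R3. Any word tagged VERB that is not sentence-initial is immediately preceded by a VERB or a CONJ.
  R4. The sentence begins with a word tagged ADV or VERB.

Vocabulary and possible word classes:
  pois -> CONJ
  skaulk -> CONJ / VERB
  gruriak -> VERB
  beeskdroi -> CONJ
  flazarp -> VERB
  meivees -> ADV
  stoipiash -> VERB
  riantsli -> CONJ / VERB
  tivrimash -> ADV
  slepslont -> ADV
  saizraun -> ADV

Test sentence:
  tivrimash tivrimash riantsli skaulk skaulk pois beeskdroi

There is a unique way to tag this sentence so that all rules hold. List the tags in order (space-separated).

Candidates per position — 1:tivrimash {ADV}; 2:tivrimash {ADV}; 3:riantsli {CONJ,VERB}; 4:skaulk {CONJ,VERB}; 5:skaulk {CONJ,VERB}; 6:pois {CONJ}; 7:beeskdroi {CONJ}.
Position 3: tagging it VERB would leave rule 3 unsatisfiable, so it must be CONJ.
Position 4: tagging it CONJ would leave rule 1 unsatisfiable, so it must be VERB.
Position 5: tagging it CONJ would leave rule 1 unsatisfiable, so it must be VERB.
The unique satisfying tagging is: ADV ADV CONJ VERB VERB CONJ CONJ.
Checking: rule 1 holds; rule 2 holds; rule 3 holds; rule 4 holds.

ADV ADV CONJ VERB VERB CONJ CONJ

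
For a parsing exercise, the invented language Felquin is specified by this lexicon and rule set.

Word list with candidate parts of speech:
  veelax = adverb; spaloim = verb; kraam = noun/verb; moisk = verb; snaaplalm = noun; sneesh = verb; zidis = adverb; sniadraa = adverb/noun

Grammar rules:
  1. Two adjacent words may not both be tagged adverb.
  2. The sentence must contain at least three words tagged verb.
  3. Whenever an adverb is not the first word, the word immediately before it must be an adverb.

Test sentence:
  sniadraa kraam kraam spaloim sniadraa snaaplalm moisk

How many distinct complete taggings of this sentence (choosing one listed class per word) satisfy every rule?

6

Candidates per position — 1:sniadraa {adverb,noun}; 2:kraam {noun,verb}; 3:kraam {noun,verb}; 4:spaloim {verb}; 5:sniadraa {adverb,noun}; 6:snaaplalm {noun}; 7:moisk {verb}.
There are 16 candidate sequences in total.
Checking each against the rules leaves 6 sequences.
Count = 6.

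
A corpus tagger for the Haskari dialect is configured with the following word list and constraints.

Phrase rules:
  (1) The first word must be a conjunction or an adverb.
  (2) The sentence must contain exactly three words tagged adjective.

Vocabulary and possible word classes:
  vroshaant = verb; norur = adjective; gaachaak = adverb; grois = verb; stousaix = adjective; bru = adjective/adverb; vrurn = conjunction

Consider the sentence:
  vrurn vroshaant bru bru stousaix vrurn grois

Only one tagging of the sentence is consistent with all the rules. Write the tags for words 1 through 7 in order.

Candidates per position — 1:vrurn {conjunction}; 2:vroshaant {verb}; 3:bru {adjective,adverb}; 4:bru {adjective,adverb}; 5:stousaix {adjective}; 6:vrurn {conjunction}; 7:grois {verb}.
Word 3 cannot be adverb — rule 2 would then fail for every completion. It is adjective.
Word 4 cannot be adverb — rule 2 would then fail for every completion. It is adjective.
That leaves exactly one tagging: conjunction verb adjective adjective adjective conjunction verb.
Verifying each rule — rule 1 satisfied; rule 2 satisfied.

conjunction verb adjective adjective adjective conjunction verb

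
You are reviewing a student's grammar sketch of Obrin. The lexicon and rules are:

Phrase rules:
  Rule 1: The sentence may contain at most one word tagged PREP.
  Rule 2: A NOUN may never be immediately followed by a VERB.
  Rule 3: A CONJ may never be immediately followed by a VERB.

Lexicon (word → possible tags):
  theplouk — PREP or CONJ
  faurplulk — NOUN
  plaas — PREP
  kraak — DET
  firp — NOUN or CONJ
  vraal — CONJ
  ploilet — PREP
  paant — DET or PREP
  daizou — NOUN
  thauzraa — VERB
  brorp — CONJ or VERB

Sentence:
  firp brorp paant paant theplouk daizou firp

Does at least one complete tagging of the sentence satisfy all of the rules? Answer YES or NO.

YES

Candidates per position — 1:firp {NOUN,CONJ}; 2:brorp {CONJ,VERB}; 3:paant {DET,PREP}; 4:paant {DET,PREP}; 5:theplouk {PREP,CONJ}; 6:daizou {NOUN}; 7:firp {NOUN,CONJ}.
One satisfying assignment: NOUN CONJ DET DET PREP NOUN CONJ.
Rule-by-rule: rule 1 holds; rule 2 holds; rule 3 holds.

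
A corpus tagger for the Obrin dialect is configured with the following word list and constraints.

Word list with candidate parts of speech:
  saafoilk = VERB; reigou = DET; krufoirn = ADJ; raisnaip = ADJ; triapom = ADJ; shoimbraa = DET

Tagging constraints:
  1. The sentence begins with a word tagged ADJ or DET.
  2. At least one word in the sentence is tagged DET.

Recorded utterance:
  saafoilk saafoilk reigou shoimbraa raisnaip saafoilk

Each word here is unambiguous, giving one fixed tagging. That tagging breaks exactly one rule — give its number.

Fixed tagging: VERB VERB DET DET ADJ VERB.
Applying the rules: R1 violated, R2 holds.
Only rule 1 fails.

1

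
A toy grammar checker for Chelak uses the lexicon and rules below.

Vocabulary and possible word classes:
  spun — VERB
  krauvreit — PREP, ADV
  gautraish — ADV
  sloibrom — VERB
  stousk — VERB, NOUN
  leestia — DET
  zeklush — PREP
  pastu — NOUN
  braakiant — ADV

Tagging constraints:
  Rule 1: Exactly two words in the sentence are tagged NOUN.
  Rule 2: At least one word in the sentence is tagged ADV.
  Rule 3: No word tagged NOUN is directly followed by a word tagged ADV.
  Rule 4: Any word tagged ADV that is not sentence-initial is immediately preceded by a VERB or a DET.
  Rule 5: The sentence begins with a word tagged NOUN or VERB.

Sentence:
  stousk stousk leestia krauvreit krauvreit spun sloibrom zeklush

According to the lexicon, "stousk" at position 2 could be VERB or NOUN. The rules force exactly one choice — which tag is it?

Candidates per position — 1:stousk {VERB,NOUN}; 2:stousk {VERB,NOUN}; 3:leestia {DET}; 4:krauvreit {PREP,ADV}; 5:krauvreit {PREP,ADV}; 6:spun {VERB}; 7:sloibrom {VERB}; 8:zeklush {PREP}.
Position 1: tagging it VERB would leave rule 1 unsatisfiable, so it must be NOUN.
Position 2: tagging it VERB would leave rule 1 unsatisfiable, so it must be NOUN.
Position 5: tagging it ADV would leave rule 4 unsatisfiable, so it must be PREP.
Position 4: tagging it PREP would leave rule 2 unsatisfiable, so it must be ADV.
The only consistent sequence is: NOUN NOUN DET ADV PREP VERB VERB PREP.
Verifying each rule — rule 1 holds; rule 2 holds; rule 3 holds; rule 4 holds; rule 5 holds.

NOUN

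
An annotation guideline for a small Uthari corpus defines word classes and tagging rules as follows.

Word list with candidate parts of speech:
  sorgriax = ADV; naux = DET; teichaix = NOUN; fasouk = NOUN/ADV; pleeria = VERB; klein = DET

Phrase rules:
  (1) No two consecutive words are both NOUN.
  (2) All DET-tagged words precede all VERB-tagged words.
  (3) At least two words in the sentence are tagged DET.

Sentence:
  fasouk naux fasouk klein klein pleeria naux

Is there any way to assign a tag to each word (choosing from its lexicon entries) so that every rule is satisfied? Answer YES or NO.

NO

Candidates per position — 1:fasouk {NOUN,ADV}; 2:naux {DET}; 3:fasouk {NOUN,ADV}; 4:klein {DET}; 5:klein {DET}; 6:pleeria {VERB}; 7:naux {DET}.
Rule 2 cannot be satisfied by any choice of tags from the lexicon.
So there is no consistent tagging.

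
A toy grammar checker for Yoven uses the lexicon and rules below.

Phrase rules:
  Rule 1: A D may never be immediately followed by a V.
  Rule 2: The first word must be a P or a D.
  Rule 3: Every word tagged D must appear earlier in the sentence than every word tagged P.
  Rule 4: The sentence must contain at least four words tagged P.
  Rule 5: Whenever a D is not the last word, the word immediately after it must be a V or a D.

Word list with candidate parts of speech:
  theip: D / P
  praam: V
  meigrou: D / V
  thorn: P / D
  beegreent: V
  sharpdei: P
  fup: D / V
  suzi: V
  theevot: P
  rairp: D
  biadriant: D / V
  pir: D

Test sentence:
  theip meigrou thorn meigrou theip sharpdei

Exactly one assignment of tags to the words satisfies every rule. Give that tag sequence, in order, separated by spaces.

P V P V P P

Candidates per position — 1:theip {D,P}; 2:meigrou {D,V}; 3:thorn {P,D}; 4:meigrou {D,V}; 5:theip {D,P}; 6:sharpdei {P}.
Position 1: D is ruled out by rule 4; that leaves P.
Position 2: D is ruled out by rule 3; that leaves V.
Position 3: D is ruled out by rule 3; that leaves P.
Position 4: D is ruled out by rule 3; that leaves V.
Position 5: D is ruled out by rule 3; that leaves P.
So the tagging must be: P V P V P P.
Checking: rule 1 ok; rule 2 ok; rule 3 ok; rule 4 ok; rule 5 ok.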